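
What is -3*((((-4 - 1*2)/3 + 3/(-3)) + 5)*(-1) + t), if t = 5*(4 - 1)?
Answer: -39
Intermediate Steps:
t = 15 (t = 5*3 = 15)
-3*((((-4 - 1*2)/3 + 3/(-3)) + 5)*(-1) + t) = -3*((((-4 - 1*2)/3 + 3/(-3)) + 5)*(-1) + 15) = -3*((((-4 - 2)*(⅓) + 3*(-⅓)) + 5)*(-1) + 15) = -3*(((-6*⅓ - 1) + 5)*(-1) + 15) = -3*(((-2 - 1) + 5)*(-1) + 15) = -3*((-3 + 5)*(-1) + 15) = -3*(2*(-1) + 15) = -3*(-2 + 15) = -3*13 = -39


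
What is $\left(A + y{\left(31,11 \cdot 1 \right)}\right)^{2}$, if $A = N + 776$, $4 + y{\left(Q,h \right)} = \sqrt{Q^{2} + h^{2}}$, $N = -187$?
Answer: $\left(585 + \sqrt{1082}\right)^{2} \approx 3.8179 \cdot 10^{5}$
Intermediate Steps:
$y{\left(Q,h \right)} = -4 + \sqrt{Q^{2} + h^{2}}$
$A = 589$ ($A = -187 + 776 = 589$)
$\left(A + y{\left(31,11 \cdot 1 \right)}\right)^{2} = \left(589 - \left(4 - \sqrt{31^{2} + \left(11 \cdot 1\right)^{2}}\right)\right)^{2} = \left(589 - \left(4 - \sqrt{961 + 11^{2}}\right)\right)^{2} = \left(589 - \left(4 - \sqrt{961 + 121}\right)\right)^{2} = \left(589 - \left(4 - \sqrt{1082}\right)\right)^{2} = \left(585 + \sqrt{1082}\right)^{2}$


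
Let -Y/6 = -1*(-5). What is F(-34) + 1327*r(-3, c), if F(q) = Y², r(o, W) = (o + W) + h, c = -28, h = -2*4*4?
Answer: -82701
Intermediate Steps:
Y = -30 (Y = -(-6)*(-5) = -6*5 = -30)
h = -32 (h = -8*4 = -32)
r(o, W) = -32 + W + o (r(o, W) = (o + W) - 32 = (W + o) - 32 = -32 + W + o)
F(q) = 900 (F(q) = (-30)² = 900)
F(-34) + 1327*r(-3, c) = 900 + 1327*(-32 - 28 - 3) = 900 + 1327*(-63) = 900 - 83601 = -82701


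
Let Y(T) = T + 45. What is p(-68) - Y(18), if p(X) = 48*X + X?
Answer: -3395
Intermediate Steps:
Y(T) = 45 + T
p(X) = 49*X
p(-68) - Y(18) = 49*(-68) - (45 + 18) = -3332 - 1*63 = -3332 - 63 = -3395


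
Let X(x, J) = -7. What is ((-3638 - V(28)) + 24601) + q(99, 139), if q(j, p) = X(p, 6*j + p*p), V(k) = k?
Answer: 20928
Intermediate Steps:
q(j, p) = -7
((-3638 - V(28)) + 24601) + q(99, 139) = ((-3638 - 1*28) + 24601) - 7 = ((-3638 - 28) + 24601) - 7 = (-3666 + 24601) - 7 = 20935 - 7 = 20928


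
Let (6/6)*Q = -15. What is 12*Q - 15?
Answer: -195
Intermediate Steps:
Q = -15
12*Q - 15 = 12*(-15) - 15 = -180 - 15 = -195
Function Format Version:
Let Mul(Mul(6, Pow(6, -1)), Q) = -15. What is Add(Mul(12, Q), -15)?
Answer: -195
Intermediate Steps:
Q = -15
Add(Mul(12, Q), -15) = Add(Mul(12, -15), -15) = Add(-180, -15) = -195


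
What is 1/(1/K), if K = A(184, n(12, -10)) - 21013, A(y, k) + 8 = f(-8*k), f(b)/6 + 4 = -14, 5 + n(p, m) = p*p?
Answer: -21129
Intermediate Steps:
n(p, m) = -5 + p² (n(p, m) = -5 + p*p = -5 + p²)
f(b) = -108 (f(b) = -24 + 6*(-14) = -24 - 84 = -108)
A(y, k) = -116 (A(y, k) = -8 - 108 = -116)
K = -21129 (K = -116 - 21013 = -21129)
1/(1/K) = 1/(1/(-21129)) = 1/(-1/21129) = -21129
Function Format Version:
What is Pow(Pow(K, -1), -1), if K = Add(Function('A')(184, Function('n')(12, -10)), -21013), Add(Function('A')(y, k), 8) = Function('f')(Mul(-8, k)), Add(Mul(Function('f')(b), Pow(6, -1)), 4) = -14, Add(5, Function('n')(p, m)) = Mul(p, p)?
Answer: -21129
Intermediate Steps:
Function('n')(p, m) = Add(-5, Pow(p, 2)) (Function('n')(p, m) = Add(-5, Mul(p, p)) = Add(-5, Pow(p, 2)))
Function('f')(b) = -108 (Function('f')(b) = Add(-24, Mul(6, -14)) = Add(-24, -84) = -108)
Function('A')(y, k) = -116 (Function('A')(y, k) = Add(-8, -108) = -116)
K = -21129 (K = Add(-116, -21013) = -21129)
Pow(Pow(K, -1), -1) = Pow(Pow(-21129, -1), -1) = Pow(Rational(-1, 21129), -1) = -21129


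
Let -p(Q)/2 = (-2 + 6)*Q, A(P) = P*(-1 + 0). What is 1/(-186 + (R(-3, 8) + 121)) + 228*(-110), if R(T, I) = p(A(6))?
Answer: -426361/17 ≈ -25080.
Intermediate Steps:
A(P) = -P (A(P) = P*(-1) = -P)
p(Q) = -8*Q (p(Q) = -2*(-2 + 6)*Q = -8*Q)
R(T, I) = 48 (R(T, I) = -(-8)*6 = -8*(-6) = 48)
1/(-186 + (R(-3, 8) + 121)) + 228*(-110) = 1/(-186 + (48 + 121)) + 228*(-110) = 1/(-186 + 169) - 25080 = 1/(-17) - 25080 = -1/17 - 25080 = -426361/17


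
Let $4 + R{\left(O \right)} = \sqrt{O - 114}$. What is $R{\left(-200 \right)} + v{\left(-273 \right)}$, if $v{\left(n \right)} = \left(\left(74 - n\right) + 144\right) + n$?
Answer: $214 + i \sqrt{314} \approx 214.0 + 17.72 i$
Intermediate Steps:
$R{\left(O \right)} = -4 + \sqrt{-114 + O}$ ($R{\left(O \right)} = -4 + \sqrt{O - 114} = -4 + \sqrt{-114 + O}$)
$v{\left(n \right)} = 218$ ($v{\left(n \right)} = \left(218 - n\right) + n = 218$)
$R{\left(-200 \right)} + v{\left(-273 \right)} = \left(-4 + \sqrt{-114 - 200}\right) + 218 = \left(-4 + \sqrt{-314}\right) + 218 = \left(-4 + i \sqrt{314}\right) + 218 = 214 + i \sqrt{314}$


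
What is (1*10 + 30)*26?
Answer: 1040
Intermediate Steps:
(1*10 + 30)*26 = (10 + 30)*26 = 40*26 = 1040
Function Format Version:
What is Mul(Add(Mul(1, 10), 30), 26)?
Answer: 1040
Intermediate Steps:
Mul(Add(Mul(1, 10), 30), 26) = Mul(Add(10, 30), 26) = Mul(40, 26) = 1040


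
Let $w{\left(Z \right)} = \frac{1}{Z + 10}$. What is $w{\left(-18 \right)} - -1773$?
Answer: $\frac{14183}{8} \approx 1772.9$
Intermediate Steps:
$w{\left(Z \right)} = \frac{1}{10 + Z}$
$w{\left(-18 \right)} - -1773 = \frac{1}{10 - 18} - -1773 = \frac{1}{-8} + 1773 = - \frac{1}{8} + 1773 = \frac{14183}{8}$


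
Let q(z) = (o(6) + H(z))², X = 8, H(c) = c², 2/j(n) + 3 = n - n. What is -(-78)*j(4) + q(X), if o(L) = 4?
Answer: 4572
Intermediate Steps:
j(n) = -⅔ (j(n) = 2/(-3 + (n - n)) = 2/(-3 + 0) = 2/(-3) = 2*(-⅓) = -⅔)
q(z) = (4 + z²)²
-(-78)*j(4) + q(X) = -(-78)*(-2)/3 + (4 + 8²)² = -13*4 + (4 + 64)² = -52 + 68² = -52 + 4624 = 4572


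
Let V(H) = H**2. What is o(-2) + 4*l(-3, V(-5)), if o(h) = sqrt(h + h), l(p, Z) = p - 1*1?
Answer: -16 + 2*I ≈ -16.0 + 2.0*I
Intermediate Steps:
l(p, Z) = -1 + p (l(p, Z) = p - 1 = -1 + p)
o(h) = sqrt(2)*sqrt(h) (o(h) = sqrt(2*h) = sqrt(2)*sqrt(h))
o(-2) + 4*l(-3, V(-5)) = sqrt(2)*sqrt(-2) + 4*(-1 - 3) = sqrt(2)*(I*sqrt(2)) + 4*(-4) = 2*I - 16 = -16 + 2*I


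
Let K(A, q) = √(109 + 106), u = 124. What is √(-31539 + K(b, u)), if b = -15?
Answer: √(-31539 + √215) ≈ 177.55*I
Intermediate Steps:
K(A, q) = √215
√(-31539 + K(b, u)) = √(-31539 + √215)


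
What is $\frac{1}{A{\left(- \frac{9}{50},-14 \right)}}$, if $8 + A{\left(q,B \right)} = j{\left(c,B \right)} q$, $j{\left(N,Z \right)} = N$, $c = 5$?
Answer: $- \frac{10}{89} \approx -0.11236$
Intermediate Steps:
$A{\left(q,B \right)} = -8 + 5 q$
$\frac{1}{A{\left(- \frac{9}{50},-14 \right)}} = \frac{1}{-8 + 5 \left(- \frac{9}{50}\right)} = \frac{1}{-8 - \frac{9}{10}} = \frac{1}{- \frac{89}{10}} = - \frac{10}{89}$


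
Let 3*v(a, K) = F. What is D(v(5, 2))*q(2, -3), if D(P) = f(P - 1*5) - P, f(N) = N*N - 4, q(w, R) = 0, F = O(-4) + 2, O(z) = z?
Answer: 0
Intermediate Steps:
F = -2 (F = -4 + 2 = -2)
f(N) = -4 + N**2 (f(N) = N**2 - 4 = -4 + N**2)
v(a, K) = -2/3 (v(a, K) = (1/3)*(-2) = -2/3)
D(P) = -4 + (-5 + P)**2 - P (D(P) = (-4 + (P - 1*5)**2) - P = (-4 + (P - 5)**2) - P = (-4 + (-5 + P)**2) - P = -4 + (-5 + P)**2 - P)
D(v(5, 2))*q(2, -3) = (-4 + (-5 - 2/3)**2 - 1*(-2/3))*0 = (-4 + (-17/3)**2 + 2/3)*0 = (-4 + 289/9 + 2/3)*0 = (259/9)*0 = 0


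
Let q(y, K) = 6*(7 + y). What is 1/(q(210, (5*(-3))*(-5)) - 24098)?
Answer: -1/22796 ≈ -4.3867e-5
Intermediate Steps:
q(y, K) = 42 + 6*y
1/(q(210, (5*(-3))*(-5)) - 24098) = 1/((42 + 6*210) - 24098) = 1/((42 + 1260) - 24098) = 1/(1302 - 24098) = 1/(-22796) = -1/22796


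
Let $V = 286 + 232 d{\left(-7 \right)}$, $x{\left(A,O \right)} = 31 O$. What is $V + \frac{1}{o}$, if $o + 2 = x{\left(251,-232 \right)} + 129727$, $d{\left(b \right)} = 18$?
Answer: $\frac{546742247}{122533} \approx 4462.0$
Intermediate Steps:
$V = 4462$ ($V = 286 + 232 \cdot 18 = 286 + 4176 = 4462$)
$o = 122533$ ($o = -2 + \left(31 \left(-232\right) + 129727\right) = -2 + \left(-7192 + 129727\right) = -2 + 122535 = 122533$)
$V + \frac{1}{o} = 4462 + \frac{1}{122533} = \frac{546742247}{122533}$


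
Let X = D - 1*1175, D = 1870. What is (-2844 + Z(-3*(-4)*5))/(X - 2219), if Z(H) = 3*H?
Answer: 222/127 ≈ 1.7480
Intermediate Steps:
X = 695 (X = 1870 - 1*1175 = 1870 - 1175 = 695)
(-2844 + Z(-3*(-4)*5))/(X - 2219) = (-2844 + 3*(-3*(-4)*5))/(695 - 2219) = (-2844 + 3*(12*5))/(-1524) = (-2844 + 3*60)*(-1/1524) = (-2844 + 180)*(-1/1524) = -2664*(-1/1524) = 222/127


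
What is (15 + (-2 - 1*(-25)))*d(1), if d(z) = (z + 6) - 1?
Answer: 228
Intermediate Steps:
d(z) = 5 + z (d(z) = (6 + z) - 1 = 5 + z)
(15 + (-2 - 1*(-25)))*d(1) = (15 + (-2 - 1*(-25)))*(5 + 1) = (15 + (-2 + 25))*6 = (15 + 23)*6 = 38*6 = 228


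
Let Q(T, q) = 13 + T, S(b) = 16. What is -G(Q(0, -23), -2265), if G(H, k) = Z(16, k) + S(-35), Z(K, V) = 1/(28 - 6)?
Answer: -353/22 ≈ -16.045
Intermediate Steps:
Z(K, V) = 1/22
G(H, k) = 353/22 (G(H, k) = 1/22 + 16 = 353/22)
-G(Q(0, -23), -2265) = -1*353/22 = -353/22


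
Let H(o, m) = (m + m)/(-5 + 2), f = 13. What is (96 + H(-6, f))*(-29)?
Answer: -7598/3 ≈ -2532.7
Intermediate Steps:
H(o, m) = -2*m/3 (H(o, m) = (2*m)/(-3) = (2*m)*(-⅓) = -2*m/3)
(96 + H(-6, f))*(-29) = (96 - ⅔*13)*(-29) = (96 - 26/3)*(-29) = (262/3)*(-29) = -7598/3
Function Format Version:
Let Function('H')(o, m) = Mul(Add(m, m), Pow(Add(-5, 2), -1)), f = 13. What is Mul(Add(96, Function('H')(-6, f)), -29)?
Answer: Rational(-7598, 3) ≈ -2532.7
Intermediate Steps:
Function('H')(o, m) = Mul(Rational(-2, 3), m) (Function('H')(o, m) = Mul(Mul(2, m), Pow(-3, -1)) = Mul(Mul(2, m), Rational(-1, 3)) = Mul(Rational(-2, 3), m))
Mul(Add(96, Function('H')(-6, f)), -29) = Mul(Add(96, Mul(Rational(-2, 3), 13)), -29) = Mul(Add(96, Rational(-26, 3)), -29) = Mul(Rational(262, 3), -29) = Rational(-7598, 3)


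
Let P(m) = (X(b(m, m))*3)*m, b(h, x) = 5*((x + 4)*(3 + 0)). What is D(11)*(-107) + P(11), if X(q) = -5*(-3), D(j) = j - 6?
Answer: -40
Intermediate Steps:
D(j) = -6 + j
b(h, x) = 60 + 15*x (b(h, x) = 5*((4 + x)*3) = 5*(12 + 3*x) = 60 + 15*x)
X(q) = 15
P(m) = 45*m (P(m) = (15*3)*m = 45*m)
D(11)*(-107) + P(11) = (-6 + 11)*(-107) + 45*11 = 5*(-107) + 495 = -535 + 495 = -40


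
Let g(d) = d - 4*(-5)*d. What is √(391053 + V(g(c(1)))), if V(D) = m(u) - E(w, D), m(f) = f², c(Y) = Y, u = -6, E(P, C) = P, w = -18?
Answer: √391107 ≈ 625.39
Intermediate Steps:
g(d) = 21*d (g(d) = d - (-20)*d = d + 20*d = 21*d)
V(D) = 54 (V(D) = (-6)² - 1*(-18) = 36 + 18 = 54)
√(391053 + V(g(c(1)))) = √(391053 + 54) = √391107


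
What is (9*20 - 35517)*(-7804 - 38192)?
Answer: 1625360652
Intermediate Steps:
(9*20 - 35517)*(-7804 - 38192) = (180 - 35517)*(-45996) = -35337*(-45996) = 1625360652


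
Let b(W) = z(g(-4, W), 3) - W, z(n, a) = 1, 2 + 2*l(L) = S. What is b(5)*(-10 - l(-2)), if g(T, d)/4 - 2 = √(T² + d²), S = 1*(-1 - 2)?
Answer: 30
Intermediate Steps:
S = -3 (S = 1*(-3) = -3)
l(L) = -5/2 (l(L) = -1 + (½)*(-3) = -1 - 3/2 = -5/2)
g(T, d) = 8 + 4*√(T² + d²)
b(W) = 1 - W
b(5)*(-10 - l(-2)) = (1 - 1*5)*(-10 - 1*(-5/2)) = (1 - 5)*(-10 + 5/2) = -4*(-15/2) = 30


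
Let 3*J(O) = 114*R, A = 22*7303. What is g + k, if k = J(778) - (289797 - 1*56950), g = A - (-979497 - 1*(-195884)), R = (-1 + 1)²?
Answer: 711432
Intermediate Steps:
R = 0 (R = 0² = 0)
A = 160666
g = 944279 (g = 160666 - (-979497 - 1*(-195884)) = 160666 - (-979497 + 195884) = 160666 - 1*(-783613) = 160666 + 783613 = 944279)
J(O) = 0 (J(O) = (114*0)/3 = (⅓)*0 = 0)
k = -232847 (k = 0 - (289797 - 1*56950) = 0 - (289797 - 56950) = 0 - 1*232847 = 0 - 232847 = -232847)
g + k = 944279 - 232847 = 711432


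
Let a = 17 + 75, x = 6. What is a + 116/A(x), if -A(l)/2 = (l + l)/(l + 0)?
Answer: 63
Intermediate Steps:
A(l) = -4 (A(l) = -2*(l + l)/(l + 0) = -2*2*l/l = -2*2 = -4)
a = 92
a + 116/A(x) = 92 + 116/(-4) = 92 + 116*(-¼) = 92 - 29 = 63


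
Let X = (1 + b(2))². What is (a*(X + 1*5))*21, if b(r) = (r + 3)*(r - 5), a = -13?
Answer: -54873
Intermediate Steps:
b(r) = (-5 + r)*(3 + r) (b(r) = (3 + r)*(-5 + r) = (-5 + r)*(3 + r))
X = 196 (X = (1 + (-15 + 2² - 2*2))² = (1 + (-15 + 4 - 4))² = (1 - 15)² = (-14)² = 196)
(a*(X + 1*5))*21 = -13*(196 + 1*5)*21 = -13*(196 + 5)*21 = -13*201*21 = -2613*21 = -54873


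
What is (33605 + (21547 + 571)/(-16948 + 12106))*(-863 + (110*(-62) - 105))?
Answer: -211175893016/807 ≈ -2.6168e+8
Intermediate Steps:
(33605 + (21547 + 571)/(-16948 + 12106))*(-863 + (110*(-62) - 105)) = (33605 + 22118/(-4842))*(-863 + (-6820 - 105)) = (33605 + 22118*(-1/4842))*(-863 - 6925) = (33605 - 11059/2421)*(-7788) = (81346646/2421)*(-7788) = -211175893016/807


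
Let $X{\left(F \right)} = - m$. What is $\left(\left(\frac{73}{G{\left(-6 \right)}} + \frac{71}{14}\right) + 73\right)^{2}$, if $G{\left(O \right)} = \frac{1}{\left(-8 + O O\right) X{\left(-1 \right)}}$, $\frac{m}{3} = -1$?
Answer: $\frac{7558737481}{196} \approx 3.8565 \cdot 10^{7}$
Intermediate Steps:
$m = -3$ ($m = 3 \left(-1\right) = -3$)
$X{\left(F \right)} = 3$ ($X{\left(F \right)} = \left(-1\right) \left(-3\right) = 3$)
$G{\left(O \right)} = \frac{1}{3 \left(-8 + O^{2}\right)}$ ($G{\left(O \right)} = \frac{1}{\left(-8 + O O\right) 3} = \frac{1}{-8 + O^{2}} \cdot \frac{1}{3} = \frac{1}{3 \left(-8 + O^{2}\right)}$)
$\left(\left(\frac{73}{G{\left(-6 \right)}} + \frac{71}{14}\right) + 73\right)^{2} = \left(\left(\frac{73}{\frac{1}{3} \frac{1}{-8 + \left(-6\right)^{2}}} + \frac{71}{14}\right) + 73\right)^{2} = \left(\left(\frac{73}{\frac{1}{3} \frac{1}{-8 + 36}} + 71 \cdot \frac{1}{14}\right) + 73\right)^{2} = \left(\left(\frac{73}{\frac{1}{3} \cdot \frac{1}{28}} + \frac{71}{14}\right) + 73\right)^{2} = \left(\left(73 \frac{1}{\frac{1}{84}} + \frac{71}{14}\right) + 73\right)^{2} = \left(\left(73 \cdot 84 + \frac{71}{14}\right) + 73\right)^{2} = \left(\left(6132 + \frac{71}{14}\right) + 73\right)^{2} = \left(\frac{85919}{14} + 73\right)^{2} = \left(\frac{86941}{14}\right)^{2} = \frac{7558737481}{196}$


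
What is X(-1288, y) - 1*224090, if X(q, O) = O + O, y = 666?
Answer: -222758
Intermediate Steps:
X(q, O) = 2*O
X(-1288, y) - 1*224090 = 2*666 - 1*224090 = 1332 - 224090 = -222758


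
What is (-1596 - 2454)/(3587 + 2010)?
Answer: -4050/5597 ≈ -0.72360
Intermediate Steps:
(-1596 - 2454)/(3587 + 2010) = -4050/5597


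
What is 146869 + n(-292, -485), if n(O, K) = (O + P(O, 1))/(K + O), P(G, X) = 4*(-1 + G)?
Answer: 38039559/259 ≈ 1.4687e+5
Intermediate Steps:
P(G, X) = -4 + 4*G
n(O, K) = (-4 + 5*O)/(K + O) (n(O, K) = (O + (-4 + 4*O))/(K + O) = (-4 + 5*O)/(K + O))
146869 + n(-292, -485) = 146869 + (-4 + 5*(-292))/(-485 - 292) = 146869 + (-4 - 1460)/(-777) = 146869 - 1/777*(-1464) = 146869 + 488/259 = 38039559/259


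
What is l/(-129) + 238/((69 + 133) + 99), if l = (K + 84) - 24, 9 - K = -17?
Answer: 16/129 ≈ 0.12403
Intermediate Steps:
K = 26 (K = 9 - 1*(-17) = 9 + 17 = 26)
l = 86 (l = (26 + 84) - 24 = 110 - 24 = 86)
l/(-129) + 238/((69 + 133) + 99) = 86/(-129) + 238/((69 + 133) + 99) = 86*(-1/129) + 238/(202 + 99) = -⅔ + 238/301 = -⅔ + 238*(1/301) = -⅔ + 34/43 = 16/129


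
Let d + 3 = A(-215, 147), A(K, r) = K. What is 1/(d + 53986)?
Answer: 1/53768 ≈ 1.8598e-5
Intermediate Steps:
d = -218 (d = -3 - 215 = -218)
1/(d + 53986) = 1/(-218 + 53986) = 1/53768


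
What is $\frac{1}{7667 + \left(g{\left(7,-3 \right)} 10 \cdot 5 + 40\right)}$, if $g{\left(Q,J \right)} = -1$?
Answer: $\frac{1}{7657} \approx 0.0001306$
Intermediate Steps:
$\frac{1}{7667 + \left(g{\left(7,-3 \right)} 10 \cdot 5 + 40\right)} = \frac{1}{7667 + \left(- 10 \cdot 5 + 40\right)} = \frac{1}{7667 + \left(\left(-1\right) 50 + 40\right)} = \frac{1}{7667 + \left(-50 + 40\right)} = \frac{1}{7667 - 10} = \frac{1}{7657}$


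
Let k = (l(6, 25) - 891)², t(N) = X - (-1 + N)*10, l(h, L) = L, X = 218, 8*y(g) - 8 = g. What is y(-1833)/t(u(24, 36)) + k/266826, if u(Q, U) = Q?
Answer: 31052957/1423072 ≈ 21.821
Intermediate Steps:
y(g) = 1 + g/8
t(N) = 228 - 10*N (t(N) = 218 - (-1 + N)*10 = 218 - (-10 + 10*N) = 218 + (10 - 10*N) = 228 - 10*N)
k = 749956 (k = (25 - 891)² = (-866)² = 749956)
y(-1833)/t(u(24, 36)) + k/266826 = (1 + (⅛)*(-1833))/(228 - 10*24) + 749956/266826 = (1 - 1833/8)/(228 - 240) + 749956*(1/266826) = -1825/8/(-12) + 374978/133413 = -1825/8*(-1/12) + 374978/133413 = 1825/96 + 374978/133413 = 31052957/1423072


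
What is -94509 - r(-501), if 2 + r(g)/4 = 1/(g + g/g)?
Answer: -11812624/125 ≈ -94501.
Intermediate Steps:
r(g) = -8 + 4/(1 + g) (r(g) = -8 + 4/(g + g/g) = -8 + 4/(g + 1) = -8 + 4/(1 + g))
-94509 - r(-501) = -94509 - 4*(-1 - 2*(-501))/(1 - 501) = -94509 - 4*(-1 + 1002)/(-500) = -94509 - 4*(-1)*1001/500 = -94509 - 1*(-1001/125) = -94509 + 1001/125 = -11812624/125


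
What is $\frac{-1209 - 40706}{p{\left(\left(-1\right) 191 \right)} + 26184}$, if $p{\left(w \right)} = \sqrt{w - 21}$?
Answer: $- \frac{274375590}{171400517} + \frac{41915 i \sqrt{53}}{342801034} \approx -1.6008 + 0.00089015 i$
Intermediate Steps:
$p{\left(w \right)} = \sqrt{-21 + w}$
$\frac{-1209 - 40706}{p{\left(\left(-1\right) 191 \right)} + 26184} = \frac{-1209 - 40706}{\sqrt{-21 - 191} + 26184} = - \frac{41915}{\sqrt{-21 - 191} + 26184} = - \frac{41915}{\sqrt{-212} + 26184} = - \frac{41915}{2 i \sqrt{53} + 26184} = - \frac{41915}{26184 + 2 i \sqrt{53}}$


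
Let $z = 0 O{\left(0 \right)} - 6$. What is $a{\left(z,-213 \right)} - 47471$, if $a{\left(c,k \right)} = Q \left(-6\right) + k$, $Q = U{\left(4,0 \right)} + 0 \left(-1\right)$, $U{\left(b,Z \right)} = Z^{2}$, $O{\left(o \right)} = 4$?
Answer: $-47684$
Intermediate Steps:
$z = -6$ ($z = 0 \cdot 4 - 6 = 0 - 6 = -6$)
$Q = 0$ ($Q = 0^{2} + 0 \left(-1\right) = 0 + 0 = 0$)
$a{\left(c,k \right)} = k$ ($a{\left(c,k \right)} = 0 \left(-6\right) + k = 0 + k = k$)
$a{\left(z,-213 \right)} - 47471 = -213 - 47471 = -47684$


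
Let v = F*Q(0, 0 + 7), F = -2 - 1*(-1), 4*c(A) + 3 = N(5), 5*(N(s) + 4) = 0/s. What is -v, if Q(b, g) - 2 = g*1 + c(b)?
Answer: 29/4 ≈ 7.2500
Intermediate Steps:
N(s) = -4 (N(s) = -4 + (0/s)/5 = -4 + (1/5)*0 = -4 + 0 = -4)
c(A) = -7/4 (c(A) = -3/4 + (1/4)*(-4) = -3/4 - 1 = -7/4)
Q(b, g) = 1/4 + g (Q(b, g) = 2 + (g*1 - 7/4) = 2 + (g - 7/4) = 2 + (-7/4 + g) = 1/4 + g)
F = -1 (F = -2 + 1 = -1)
v = -29/4 (v = -(1/4 + (0 + 7)) = -(1/4 + 7) = -1*29/4 = -29/4 ≈ -7.2500)
-v = -1*(-29/4) = 29/4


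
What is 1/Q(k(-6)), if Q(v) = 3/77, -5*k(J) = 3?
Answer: 77/3 ≈ 25.667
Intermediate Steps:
k(J) = -3/5 (k(J) = -1/5*3 = -3/5)
Q(v) = 3/77 (Q(v) = 3*(1/77) = 3/77)
1/Q(k(-6)) = 1/(3/77) = 77/3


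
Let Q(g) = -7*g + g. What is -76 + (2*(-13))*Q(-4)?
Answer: -700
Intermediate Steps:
Q(g) = -6*g
-76 + (2*(-13))*Q(-4) = -76 + (2*(-13))*(-6*(-4)) = -76 - 26*24 = -76 - 624 = -700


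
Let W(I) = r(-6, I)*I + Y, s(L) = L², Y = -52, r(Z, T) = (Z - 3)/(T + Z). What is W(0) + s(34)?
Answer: 1104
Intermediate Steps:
r(Z, T) = (-3 + Z)/(T + Z)
W(I) = -52 - 9*I/(-6 + I) (W(I) = ((-3 - 6)/(I - 6))*I - 52 = (-9/(-6 + I))*I - 52 = -9*I/(-6 + I) - 52 = -52 - 9*I/(-6 + I))
W(0) + s(34) = (312 - 61*0)/(-6 + 0) + 34² = (312 + 0)/(-6) + 1156 = -⅙*312 + 1156 = -52 + 1156 = 1104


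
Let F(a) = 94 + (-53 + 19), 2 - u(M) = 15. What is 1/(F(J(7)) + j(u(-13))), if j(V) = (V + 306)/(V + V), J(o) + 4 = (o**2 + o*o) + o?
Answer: 26/1267 ≈ 0.020521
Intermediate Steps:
u(M) = -13 (u(M) = 2 - 1*15 = 2 - 15 = -13)
J(o) = -4 + o + 2*o**2 (J(o) = -4 + ((o**2 + o*o) + o) = -4 + ((o**2 + o**2) + o) = -4 + (2*o**2 + o) = -4 + (o + 2*o**2) = -4 + o + 2*o**2)
j(V) = (306 + V)/(2*V) (j(V) = (306 + V)/((2*V)) = (306 + V)*(1/(2*V)) = (306 + V)/(2*V))
F(a) = 60 (F(a) = 94 - 34 = 60)
1/(F(J(7)) + j(u(-13))) = 1/(60 + (1/2)*(306 - 13)/(-13)) = 1/(60 + (1/2)*(-1/13)*293) = 1/(60 - 293/26) = 1/(1267/26) = 26/1267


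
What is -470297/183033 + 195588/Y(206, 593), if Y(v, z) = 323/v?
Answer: 7374454125293/59119659 ≈ 1.2474e+5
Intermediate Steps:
-470297/183033 + 195588/Y(206, 593) = -470297/183033 + 195588/((323/206)) = -470297*1/183033 + 195588/((323*(1/206))) = -470297/183033 + 195588/(323/206) = -470297/183033 + 195588*(206/323) = -470297/183033 + 40291128/323 = 7374454125293/59119659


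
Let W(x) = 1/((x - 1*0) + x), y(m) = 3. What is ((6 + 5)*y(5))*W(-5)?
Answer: -33/10 ≈ -3.3000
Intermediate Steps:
W(x) = 1/(2*x) (W(x) = 1/((x + 0) + x) = 1/(x + x) = 1/(2*x))
((6 + 5)*y(5))*W(-5) = ((6 + 5)*3)*((½)/(-5)) = (11*3)*((½)*(-⅕)) = 33*(-⅒) = -33/10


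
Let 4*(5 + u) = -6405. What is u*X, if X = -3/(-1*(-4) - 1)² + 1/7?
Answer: 6425/21 ≈ 305.95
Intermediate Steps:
u = -6425/4 (u = -5 + (¼)*(-6405) = -5 - 6405/4 = -6425/4 ≈ -1606.3)
X = -4/21 (X = -3/(4 - 1)² + 1*(⅐) = -3/(3²) + ⅐ = -3/9 + ⅐ = -3*⅑ + ⅐ = -⅓ + ⅐ = -4/21 ≈ -0.19048)
u*X = -6425/4*(-4/21) = 6425/21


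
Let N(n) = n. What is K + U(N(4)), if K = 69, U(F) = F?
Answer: 73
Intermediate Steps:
K + U(N(4)) = 69 + 4 = 73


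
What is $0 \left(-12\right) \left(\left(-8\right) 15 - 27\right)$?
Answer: $0$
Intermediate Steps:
$0 \left(-12\right) \left(\left(-8\right) 15 - 27\right) = 0 \left(-120 - 27\right) = 0 \left(-147\right) = 0$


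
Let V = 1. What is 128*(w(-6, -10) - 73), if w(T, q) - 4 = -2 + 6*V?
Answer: -8320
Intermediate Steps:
w(T, q) = 8 (w(T, q) = 4 + (-2 + 6*1) = 4 + (-2 + 6) = 4 + 4 = 8)
128*(w(-6, -10) - 73) = 128*(8 - 73) = 128*(-65) = -8320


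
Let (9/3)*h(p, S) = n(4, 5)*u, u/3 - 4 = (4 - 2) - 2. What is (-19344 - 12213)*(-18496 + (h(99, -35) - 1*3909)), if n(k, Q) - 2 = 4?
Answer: 706277217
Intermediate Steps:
n(k, Q) = 6 (n(k, Q) = 2 + 4 = 6)
u = 12 (u = 12 + 3*((4 - 2) - 2) = 12 + 3*(2 - 2) = 12 + 3*0 = 12 + 0 = 12)
h(p, S) = 24 (h(p, S) = (6*12)/3 = (1/3)*72 = 24)
(-19344 - 12213)*(-18496 + (h(99, -35) - 1*3909)) = (-19344 - 12213)*(-18496 + (24 - 1*3909)) = -31557*(-18496 + (24 - 3909)) = -31557*(-18496 - 3885) = -31557*(-22381) = 706277217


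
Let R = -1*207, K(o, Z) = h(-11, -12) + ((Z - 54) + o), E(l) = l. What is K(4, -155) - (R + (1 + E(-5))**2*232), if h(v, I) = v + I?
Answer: -3733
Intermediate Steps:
h(v, I) = I + v
K(o, Z) = -77 + Z + o (K(o, Z) = (-12 - 11) + ((Z - 54) + o) = -23 + ((-54 + Z) + o) = -23 + (-54 + Z + o) = -77 + Z + o)
R = -207
K(4, -155) - (R + (1 + E(-5))**2*232) = (-77 - 155 + 4) - (-207 + (1 - 5)**2*232) = -228 - (-207 + (-4)**2*232) = -228 - (-207 + 16*232) = -228 - (-207 + 3712) = -228 - 1*3505 = -228 - 3505 = -3733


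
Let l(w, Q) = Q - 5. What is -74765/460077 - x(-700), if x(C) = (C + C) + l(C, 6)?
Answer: 643572958/460077 ≈ 1398.8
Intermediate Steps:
l(w, Q) = -5 + Q
x(C) = 1 + 2*C (x(C) = (C + C) + (-5 + 6) = 2*C + 1 = 1 + 2*C)
-74765/460077 - x(-700) = -74765/460077 - (1 + 2*(-700)) = -74765*1/460077 - (1 - 1400) = -74765/460077 - 1*(-1399) = -74765/460077 + 1399 = 643572958/460077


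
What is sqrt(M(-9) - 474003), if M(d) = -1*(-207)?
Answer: 6*I*sqrt(13161) ≈ 688.33*I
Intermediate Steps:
M(d) = 207
sqrt(M(-9) - 474003) = sqrt(207 - 474003) = sqrt(-473796) = 6*I*sqrt(13161)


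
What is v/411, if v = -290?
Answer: -290/411 ≈ -0.70560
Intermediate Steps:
v/411 = -290/411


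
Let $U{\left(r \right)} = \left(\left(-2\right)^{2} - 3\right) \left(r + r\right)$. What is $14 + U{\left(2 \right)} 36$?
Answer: $158$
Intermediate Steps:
$U{\left(r \right)} = 2 r$ ($U{\left(r \right)} = \left(4 - 3\right) 2 r = 1 \cdot 2 r = 2 r$)
$14 + U{\left(2 \right)} 36 = 14 + 2 \cdot 2 \cdot 36 = 14 + 4 \cdot 36 = 14 + 144 = 158$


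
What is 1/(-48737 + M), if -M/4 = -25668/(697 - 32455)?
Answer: -5293/257982053 ≈ -2.0517e-5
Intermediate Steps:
M = -17112/5293 (M = -(-102672)/(697 - 32455) = -(-102672)/(-31758) = -(-102672)*(-1)/31758 = -4*4278/5293 = -17112/5293 ≈ -3.2329)
1/(-48737 + M) = 1/(-48737 - 17112/5293) = 1/(-257982053/5293) = -5293/257982053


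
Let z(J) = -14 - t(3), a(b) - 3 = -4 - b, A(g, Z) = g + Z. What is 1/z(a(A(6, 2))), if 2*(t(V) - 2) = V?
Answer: -2/35 ≈ -0.057143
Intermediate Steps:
t(V) = 2 + V/2
A(g, Z) = Z + g
a(b) = -1 - b (a(b) = 3 + (-4 - b) = -1 - b)
z(J) = -35/2 (z(J) = -14 - (2 + (1/2)*3) = -14 - (2 + 3/2) = -14 - 1*7/2 = -14 - 7/2 = -35/2)
1/z(a(A(6, 2))) = 1/(-35/2) = -2/35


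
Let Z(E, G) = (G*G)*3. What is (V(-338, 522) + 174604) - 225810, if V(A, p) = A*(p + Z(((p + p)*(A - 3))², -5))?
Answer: -252992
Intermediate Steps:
Z(E, G) = 3*G² (Z(E, G) = G²*3 = 3*G²)
V(A, p) = A*(75 + p) (V(A, p) = A*(p + 3*(-5)²) = A*(p + 3*25) = A*(p + 75) = A*(75 + p))
(V(-338, 522) + 174604) - 225810 = (-338*(75 + 522) + 174604) - 225810 = (-338*597 + 174604) - 225810 = (-201786 + 174604) - 225810 = -27182 - 225810 = -252992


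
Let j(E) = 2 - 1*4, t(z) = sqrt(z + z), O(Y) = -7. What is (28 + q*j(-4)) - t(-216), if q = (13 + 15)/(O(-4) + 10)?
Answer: 28/3 - 12*I*sqrt(3) ≈ 9.3333 - 20.785*I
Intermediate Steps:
t(z) = sqrt(2)*sqrt(z) (t(z) = sqrt(2*z) = sqrt(2)*sqrt(z))
j(E) = -2 (j(E) = 2 - 4 = -2)
q = 28/3 (q = (13 + 15)/(-7 + 10) = 28/3 ≈ 9.3333)
(28 + q*j(-4)) - t(-216) = (28 + (28/3)*(-2)) - sqrt(2)*sqrt(-216) = (28 - 56/3) - sqrt(2)*6*I*sqrt(6) = 28/3 - 12*I*sqrt(3)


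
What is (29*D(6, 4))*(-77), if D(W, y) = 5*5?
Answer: -55825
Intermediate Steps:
D(W, y) = 25
(29*D(6, 4))*(-77) = (29*25)*(-77) = 725*(-77) = -55825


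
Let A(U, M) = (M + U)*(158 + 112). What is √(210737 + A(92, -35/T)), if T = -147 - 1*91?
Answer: 2*√17023307/17 ≈ 485.40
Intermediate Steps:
T = -238 (T = -147 - 91 = -238)
A(U, M) = 270*M + 270*U (A(U, M) = (M + U)*270 = 270*M + 270*U)
√(210737 + A(92, -35/T)) = √(210737 + (270*(-35/(-238)) + 270*92)) = √(210737 + (270*(-35*(-1/238)) + 24840)) = √(210737 + (270*(5/34) + 24840)) = √(210737 + (675/17 + 24840)) = √(210737 + 422955/17) = √(4005484/17) = 2*√17023307/17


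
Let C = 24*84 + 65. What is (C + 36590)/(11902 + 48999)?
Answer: 38671/60901 ≈ 0.63498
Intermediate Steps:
C = 2081 (C = 2016 + 65 = 2081)
(C + 36590)/(11902 + 48999) = (2081 + 36590)/(11902 + 48999) = 38671/60901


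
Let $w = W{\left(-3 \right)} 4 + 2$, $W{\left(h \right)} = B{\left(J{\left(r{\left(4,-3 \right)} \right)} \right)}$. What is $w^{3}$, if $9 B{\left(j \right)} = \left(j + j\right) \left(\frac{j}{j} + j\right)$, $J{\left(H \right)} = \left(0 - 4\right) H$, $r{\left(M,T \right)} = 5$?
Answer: $\frac{28596471112}{729} \approx 3.9227 \cdot 10^{7}$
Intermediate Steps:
$J{\left(H \right)} = - 4 H$
$B{\left(j \right)} = \frac{2 j \left(1 + j\right)}{9}$ ($B{\left(j \right)} = \frac{\left(j + j\right) \left(\frac{j}{j} + j\right)}{9} = \frac{2 j \left(1 + j\right)}{9}$)
$W{\left(h \right)} = \frac{760}{9}$ ($W{\left(h \right)} = \frac{2 \left(\left(-4\right) 5\right) \left(1 - 20\right)}{9} = \frac{2}{9} \left(-20\right) \left(1 - 20\right) = \frac{2}{9} \left(-20\right) \left(-19\right) = \frac{760}{9}$)
$w = \frac{3058}{9}$ ($w = \frac{760}{9} \cdot 4 + 2 = \frac{3040}{9} + 2 = \frac{3058}{9} \approx 339.78$)
$w^{3} = \left(\frac{3058}{9}\right)^{3} = \frac{28596471112}{729}$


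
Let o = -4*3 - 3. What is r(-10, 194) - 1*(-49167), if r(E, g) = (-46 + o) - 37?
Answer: 49069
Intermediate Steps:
o = -15 (o = -12 - 3 = -15)
r(E, g) = -98 (r(E, g) = (-46 - 15) - 37 = -61 - 37 = -98)
r(-10, 194) - 1*(-49167) = -98 - 1*(-49167) = -98 + 49167 = 49069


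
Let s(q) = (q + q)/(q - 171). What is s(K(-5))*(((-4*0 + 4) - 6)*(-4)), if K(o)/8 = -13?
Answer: 1664/275 ≈ 6.0509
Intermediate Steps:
K(o) = -104 (K(o) = 8*(-13) = -104)
s(q) = 2*q/(-171 + q) (s(q) = (2*q)/(-171 + q) = 2*q/(-171 + q))
s(K(-5))*(((-4*0 + 4) - 6)*(-4)) = (2*(-104)/(-171 - 104))*(((-4*0 + 4) - 6)*(-4)) = (2*(-104)/(-275))*(((0 + 4) - 6)*(-4)) = (2*(-104)*(-1/275))*((4 - 6)*(-4)) = 208*(-2*(-4))/275 = (208/275)*8 = 1664/275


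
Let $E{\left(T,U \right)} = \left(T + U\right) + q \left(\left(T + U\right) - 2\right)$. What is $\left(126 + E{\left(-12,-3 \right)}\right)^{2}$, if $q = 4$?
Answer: $1849$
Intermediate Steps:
$E{\left(T,U \right)} = -8 + 5 T + 5 U$ ($E{\left(T,U \right)} = \left(T + U\right) + 4 \left(\left(T + U\right) - 2\right) = \left(T + U\right) + 4 \left(-2 + T + U\right) = \left(T + U\right) + \left(-8 + 4 T + 4 U\right) = -8 + 5 T + 5 U$)
$\left(126 + E{\left(-12,-3 \right)}\right)^{2} = \left(126 + \left(-8 + 5 \left(-12\right) + 5 \left(-3\right)\right)\right)^{2} = \left(126 - 83\right)^{2} = 43^{2} = 1849$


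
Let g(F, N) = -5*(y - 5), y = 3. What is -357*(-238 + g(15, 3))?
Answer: 81396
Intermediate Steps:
g(F, N) = 10 (g(F, N) = -5*(3 - 5) = -5*(-2) = 10)
-357*(-238 + g(15, 3)) = -357*(-238 + 10) = -357*(-228) = 81396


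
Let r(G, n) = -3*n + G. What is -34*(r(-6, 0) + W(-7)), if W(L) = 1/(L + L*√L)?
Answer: 5729/28 - 17*I*√7/28 ≈ 204.61 - 1.6063*I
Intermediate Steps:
r(G, n) = G - 3*n
W(L) = 1/(L + L^(3/2))
-34*(r(-6, 0) + W(-7)) = -34*((-6 - 3*0) + 1/(-7 + (-7)^(3/2))) = -34*((-6 + 0) + 1/(-7 - 7*I*√7)) = -34*(-6 + 1/(-7 - 7*I*√7)) = 204 - 34/(-7 - 7*I*√7)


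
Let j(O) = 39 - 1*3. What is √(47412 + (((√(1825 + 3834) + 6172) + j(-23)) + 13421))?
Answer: √(67041 + √5659) ≈ 259.07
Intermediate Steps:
j(O) = 36 (j(O) = 39 - 3 = 36)
√(47412 + (((√(1825 + 3834) + 6172) + j(-23)) + 13421)) = √(47412 + (((√(1825 + 3834) + 6172) + 36) + 13421)) = √(47412 + (((√5659 + 6172) + 36) + 13421)) = √(47412 + (((6172 + √5659) + 36) + 13421)) = √(47412 + ((6208 + √5659) + 13421)) = √(47412 + (19629 + √5659)) = √(67041 + √5659)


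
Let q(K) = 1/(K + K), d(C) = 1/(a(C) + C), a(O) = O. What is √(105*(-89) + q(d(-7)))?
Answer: 2*I*√2338 ≈ 96.706*I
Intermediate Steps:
d(C) = 1/(2*C) (d(C) = 1/(C + C) = 1/(2*C))
q(K) = 1/(2*K)
√(105*(-89) + q(d(-7))) = √(105*(-89) + 1/(2*(((½)/(-7))))) = √(-9345 + 1/(2*(((½)*(-⅐))))) = √(-9345 + 1/(2*(-1/14))) = √(-9345 + (½)*(-14)) = √(-9345 - 7) = √(-9352) = 2*I*√2338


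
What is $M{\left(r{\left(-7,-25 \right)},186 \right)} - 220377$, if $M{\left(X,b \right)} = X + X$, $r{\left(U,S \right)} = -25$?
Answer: $-220427$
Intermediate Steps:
$M{\left(X,b \right)} = 2 X$
$M{\left(r{\left(-7,-25 \right)},186 \right)} - 220377 = 2 \left(-25\right) - 220377 = -50 - 220377 = -220427$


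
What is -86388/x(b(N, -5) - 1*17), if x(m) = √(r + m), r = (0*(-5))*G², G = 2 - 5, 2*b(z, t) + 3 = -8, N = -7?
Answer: 28796*I*√10/5 ≈ 18212.0*I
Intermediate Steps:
b(z, t) = -11/2 (b(z, t) = -3/2 + (½)*(-8) = -3/2 - 4 = -11/2)
G = -3
r = 0 (r = (0*(-5))*(-3)² = 0*9 = 0)
x(m) = √m (x(m) = √(0 + m) = √m)
-86388/x(b(N, -5) - 1*17) = -86388/√(-11/2 - 1*17) = -86388/√(-11/2 - 17) = -86388*(-I*√10/15) = -(-28796)*I*√10/5 = 28796*I*√10/5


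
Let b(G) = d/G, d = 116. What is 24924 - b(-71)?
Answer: 1769720/71 ≈ 24926.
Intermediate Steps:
b(G) = 116/G
24924 - b(-71) = 24924 - 116/(-71) = 24924 - 116*(-1)/71 = 24924 - 1*(-116/71) = 24924 + 116/71 = 1769720/71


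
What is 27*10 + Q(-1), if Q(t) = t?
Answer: 269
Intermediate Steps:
27*10 + Q(-1) = 27*10 - 1 = 270 - 1 = 269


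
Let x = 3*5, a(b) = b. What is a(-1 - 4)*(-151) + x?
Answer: 770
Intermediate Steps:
x = 15
a(-1 - 4)*(-151) + x = (-1 - 4)*(-151) + 15 = -5*(-151) + 15 = 755 + 15 = 770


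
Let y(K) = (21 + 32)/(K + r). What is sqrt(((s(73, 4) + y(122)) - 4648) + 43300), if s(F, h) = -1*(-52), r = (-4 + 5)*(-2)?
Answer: sqrt(139335990)/60 ≈ 196.73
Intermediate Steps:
r = -2 (r = 1*(-2) = -2)
s(F, h) = 52
y(K) = 53/(-2 + K) (y(K) = (21 + 32)/(K - 2) = 53/(-2 + K))
sqrt(((s(73, 4) + y(122)) - 4648) + 43300) = sqrt(((52 + 53/(-2 + 122)) - 4648) + 43300) = sqrt(((52 + 53/120) - 4648) + 43300) = sqrt((6293/120 - 4648) + 43300) = sqrt(-551467/120 + 43300) = sqrt(4644533/120) = sqrt(139335990)/60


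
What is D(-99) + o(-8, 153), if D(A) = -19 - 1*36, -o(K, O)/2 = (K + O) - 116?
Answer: -113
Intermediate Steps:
o(K, O) = 232 - 2*K - 2*O (o(K, O) = -2*((K + O) - 116) = -2*(-116 + K + O) = 232 - 2*K - 2*O)
D(A) = -55 (D(A) = -19 - 36 = -55)
D(-99) + o(-8, 153) = -55 + (232 - 2*(-8) - 2*153) = -55 + (232 + 16 - 306) = -55 - 58 = -113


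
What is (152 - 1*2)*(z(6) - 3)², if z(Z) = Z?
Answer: 1350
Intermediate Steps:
(152 - 1*2)*(z(6) - 3)² = (152 - 1*2)*(6 - 3)² = (152 - 2)*3² = 150*9 = 1350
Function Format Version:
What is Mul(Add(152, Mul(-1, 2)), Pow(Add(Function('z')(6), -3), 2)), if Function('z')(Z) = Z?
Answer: 1350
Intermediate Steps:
Mul(Add(152, Mul(-1, 2)), Pow(Add(Function('z')(6), -3), 2)) = Mul(Add(152, Mul(-1, 2)), Pow(Add(6, -3), 2)) = Mul(Add(152, -2), Pow(3, 2)) = Mul(150, 9) = 1350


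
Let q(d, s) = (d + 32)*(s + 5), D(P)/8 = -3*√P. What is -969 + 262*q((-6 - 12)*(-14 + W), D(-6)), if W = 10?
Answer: 135271 - 653952*I*√6 ≈ 1.3527e+5 - 1.6018e+6*I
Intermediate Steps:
D(P) = -24*√P (D(P) = 8*(-3*√P) = -24*√P)
q(d, s) = (5 + s)*(32 + d) (q(d, s) = (32 + d)*(5 + s) = (5 + s)*(32 + d))
-969 + 262*q((-6 - 12)*(-14 + W), D(-6)) = -969 + 262*(160 + 5*((-6 - 12)*(-14 + 10)) + 32*(-24*I*√6) + ((-6 - 12)*(-14 + 10))*(-24*I*√6)) = -969 + 262*(160 + 5*(-18*(-4)) + 32*(-24*I*√6) + (-18*(-4))*(-24*I*√6)) = -969 + 262*(160 + 5*72 + 32*(-24*I*√6) + 72*(-24*I*√6)) = -969 + 262*(160 + 360 - 768*I*√6 - 1728*I*√6) = -969 + 262*(520 - 2496*I*√6) = -969 + (136240 - 653952*I*√6) = 135271 - 653952*I*√6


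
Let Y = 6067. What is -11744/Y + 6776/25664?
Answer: -32536003/19462936 ≈ -1.6717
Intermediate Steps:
-11744/Y + 6776/25664 = -11744/6067 + 6776/25664 = -11744*1/6067 + 6776*(1/25664) = -11744/6067 + 847/3208 = -32536003/19462936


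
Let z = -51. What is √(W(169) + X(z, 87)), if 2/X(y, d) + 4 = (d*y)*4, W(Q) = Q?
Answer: √3328595417/4438 ≈ 13.000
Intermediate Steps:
X(y, d) = 2/(-4 + 4*d*y) (X(y, d) = 2/(-4 + (d*y)*4) = 2/(-4 + 4*d*y))
√(W(169) + X(z, 87)) = √(169 + 1/(2*(-1 + 87*(-51)))) = √(169 + 1/(2*(-1 - 4437))) = √(169 + (½)/(-4438)) = √(169 + (½)*(-1/4438)) = √(169 - 1/8876) = √(1500043/8876) = √3328595417/4438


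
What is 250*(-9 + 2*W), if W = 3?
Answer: -750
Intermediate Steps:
250*(-9 + 2*W) = 250*(-9 + 2*3) = 250*(-9 + 6) = 250*(-3) = -750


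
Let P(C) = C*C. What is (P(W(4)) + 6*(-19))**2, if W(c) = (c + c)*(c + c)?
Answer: 15856324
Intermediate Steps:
W(c) = 4*c**2 (W(c) = (2*c)*(2*c) = 4*c**2)
P(C) = C**2
(P(W(4)) + 6*(-19))**2 = ((4*4**2)**2 + 6*(-19))**2 = ((4*16)**2 - 114)**2 = (64**2 - 114)**2 = (4096 - 114)**2 = 3982**2 = 15856324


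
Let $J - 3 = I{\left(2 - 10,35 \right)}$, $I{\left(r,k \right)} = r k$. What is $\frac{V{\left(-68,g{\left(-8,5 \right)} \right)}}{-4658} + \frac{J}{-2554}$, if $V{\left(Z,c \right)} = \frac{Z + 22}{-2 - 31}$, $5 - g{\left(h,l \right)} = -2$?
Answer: $\frac{21230647}{196292778} \approx 0.10816$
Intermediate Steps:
$g{\left(h,l \right)} = 7$ ($g{\left(h,l \right)} = 5 - -2 = 5 + 2 = 7$)
$I{\left(r,k \right)} = k r$
$V{\left(Z,c \right)} = - \frac{2}{3} - \frac{Z}{33}$ ($V{\left(Z,c \right)} = \frac{22 + Z}{-33} = \left(22 + Z\right) \left(- \frac{1}{33}\right) = - \frac{2}{3} - \frac{Z}{33}$)
$J = -277$ ($J = 3 + 35 \left(2 - 10\right) = 3 + 35 \left(-8\right) = 3 - 280 = -277$)
$\frac{V{\left(-68,g{\left(-8,5 \right)} \right)}}{-4658} + \frac{J}{-2554} = \frac{- \frac{2}{3} - - \frac{68}{33}}{-4658} - \frac{277}{-2554} = \left(- \frac{2}{3} + \frac{68}{33}\right) \left(- \frac{1}{4658}\right) - - \frac{277}{2554} = \frac{46}{33} \left(- \frac{1}{4658}\right) + \frac{277}{2554} = - \frac{23}{76857} + \frac{277}{2554} = \frac{21230647}{196292778}$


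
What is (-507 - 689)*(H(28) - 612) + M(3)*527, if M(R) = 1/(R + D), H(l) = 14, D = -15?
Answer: 8581969/12 ≈ 7.1516e+5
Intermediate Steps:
M(R) = 1/(-15 + R) (M(R) = 1/(R - 15) = 1/(-15 + R))
(-507 - 689)*(H(28) - 612) + M(3)*527 = (-507 - 689)*(14 - 612) + 527/(-15 + 3) = -1196*(-598) + 527/(-12) = 715208 - 1/12*527 = 715208 - 527/12 = 8581969/12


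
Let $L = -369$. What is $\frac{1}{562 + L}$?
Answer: $\frac{1}{193} \approx 0.0051813$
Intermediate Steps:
$\frac{1}{562 + L} = \frac{1}{562 - 369} = \frac{1}{193}$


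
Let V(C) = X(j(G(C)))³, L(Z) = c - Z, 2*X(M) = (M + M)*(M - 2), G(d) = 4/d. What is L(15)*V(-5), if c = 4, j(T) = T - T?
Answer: 0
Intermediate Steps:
j(T) = 0
X(M) = M*(-2 + M) (X(M) = ((M + M)*(M - 2))/2 = ((2*M)*(-2 + M))/2 = (2*M*(-2 + M))/2 = M*(-2 + M))
L(Z) = 4 - Z
V(C) = 0 (V(C) = (0*(-2 + 0))³ = (0*(-2))³ = 0³ = 0)
L(15)*V(-5) = (4 - 1*15)*0 = (4 - 15)*0 = -11*0 = 0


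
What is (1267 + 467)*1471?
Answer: 2550714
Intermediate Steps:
(1267 + 467)*1471 = 1734*1471 = 2550714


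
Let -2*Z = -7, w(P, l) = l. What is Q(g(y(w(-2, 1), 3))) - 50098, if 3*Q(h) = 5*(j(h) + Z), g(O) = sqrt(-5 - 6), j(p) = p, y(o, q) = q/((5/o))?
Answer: -300553/6 + 5*I*sqrt(11)/3 ≈ -50092.0 + 5.5277*I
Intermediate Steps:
y(o, q) = o*q/5 (y(o, q) = q*(o/5) = o*q/5)
Z = 7/2 (Z = -1/2*(-7) = 7/2 ≈ 3.5000)
g(O) = I*sqrt(11) (g(O) = sqrt(-11) = I*sqrt(11))
Q(h) = 35/6 + 5*h/3 (Q(h) = (5*(h + 7/2))/3 = (5*(7/2 + h))/3 = (35/2 + 5*h)/3 = 35/6 + 5*h/3)
Q(g(y(w(-2, 1), 3))) - 50098 = (35/6 + 5*(I*sqrt(11))/3) - 50098 = (35/6 + 5*I*sqrt(11)/3) - 50098 = -300553/6 + 5*I*sqrt(11)/3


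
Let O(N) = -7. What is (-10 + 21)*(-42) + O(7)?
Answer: -469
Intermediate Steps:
(-10 + 21)*(-42) + O(7) = (-10 + 21)*(-42) - 7 = 11*(-42) - 7 = -462 - 7 = -469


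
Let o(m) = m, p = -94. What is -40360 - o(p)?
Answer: -40266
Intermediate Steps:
-40360 - o(p) = -40360 - 1*(-94) = -40360 + 94 = -40266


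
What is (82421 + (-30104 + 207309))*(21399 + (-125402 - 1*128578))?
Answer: -60384074706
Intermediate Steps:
(82421 + (-30104 + 207309))*(21399 + (-125402 - 1*128578)) = (82421 + 177205)*(21399 + (-125402 - 128578)) = 259626*(21399 - 253980) = 259626*(-232581) = -60384074706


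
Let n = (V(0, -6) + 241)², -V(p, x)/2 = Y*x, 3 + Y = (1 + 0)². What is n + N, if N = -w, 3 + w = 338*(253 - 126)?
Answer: 4166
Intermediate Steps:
Y = -2 (Y = -3 + (1 + 0)² = -3 + 1² = -3 + 1 = -2)
w = 42923 (w = -3 + 338*(253 - 126) = -3 + 338*127 = -3 + 42926 = 42923)
V(p, x) = 4*x (V(p, x) = -(-4)*x = 4*x)
N = -42923 (N = -1*42923 = -42923)
n = 47089 (n = (4*(-6) + 241)² = (-24 + 241)² = 217² = 47089)
n + N = 47089 - 42923 = 4166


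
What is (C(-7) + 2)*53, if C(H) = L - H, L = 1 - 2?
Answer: 424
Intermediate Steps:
L = -1
C(H) = -1 - H
(C(-7) + 2)*53 = ((-1 - 1*(-7)) + 2)*53 = ((-1 + 7) + 2)*53 = (6 + 2)*53 = 8*53 = 424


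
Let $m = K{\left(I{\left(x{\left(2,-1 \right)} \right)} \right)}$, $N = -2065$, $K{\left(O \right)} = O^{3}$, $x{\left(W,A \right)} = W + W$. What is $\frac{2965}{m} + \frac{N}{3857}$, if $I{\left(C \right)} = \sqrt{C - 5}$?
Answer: $- \frac{295}{551} + 2965 i \approx -0.53539 + 2965.0 i$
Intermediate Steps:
$x{\left(W,A \right)} = 2 W$
$I{\left(C \right)} = \sqrt{-5 + C}$
$m = - i$ ($m = \left(\sqrt{-5 + 2 \cdot 2}\right)^{3} = \left(\sqrt{-5 + 4}\right)^{3} = \left(\sqrt{-1}\right)^{3} = i^{3} = - i \approx - 1.0 i$)
$\frac{2965}{m} + \frac{N}{3857} = \frac{2965}{\left(-1\right) i} - \frac{2065}{3857} = 2965 i - \frac{295}{551} = - \frac{295}{551} + 2965 i$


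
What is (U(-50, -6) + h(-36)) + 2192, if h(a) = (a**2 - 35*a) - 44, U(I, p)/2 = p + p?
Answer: 4680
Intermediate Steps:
U(I, p) = 4*p (U(I, p) = 2*(p + p) = 2*(2*p) = 4*p)
h(a) = -44 + a**2 - 35*a
(U(-50, -6) + h(-36)) + 2192 = (4*(-6) + (-44 + (-36)**2 - 35*(-36))) + 2192 = (-24 + (-44 + 1296 + 1260)) + 2192 = (-24 + 2512) + 2192 = 2488 + 2192 = 4680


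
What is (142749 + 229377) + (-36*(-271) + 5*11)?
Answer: 381937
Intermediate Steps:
(142749 + 229377) + (-36*(-271) + 5*11) = 372126 + (9756 + 55) = 372126 + 9811 = 381937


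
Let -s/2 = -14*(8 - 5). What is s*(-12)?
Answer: -1008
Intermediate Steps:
s = 84 (s = -(-28)*(8 - 5) = -(-28)*3 = -2*(-42) = 84)
s*(-12) = 84*(-12) = -1008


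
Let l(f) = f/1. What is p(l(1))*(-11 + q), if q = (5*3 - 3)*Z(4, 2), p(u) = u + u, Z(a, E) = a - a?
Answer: -22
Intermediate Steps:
l(f) = f (l(f) = f*1 = f)
Z(a, E) = 0
p(u) = 2*u
q = 0 (q = (5*3 - 3)*0 = (15 - 3)*0 = 12*0 = 0)
p(l(1))*(-11 + q) = (2*1)*(-11 + 0) = 2*(-11) = -22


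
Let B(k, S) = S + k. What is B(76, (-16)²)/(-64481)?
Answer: -332/64481 ≈ -0.0051488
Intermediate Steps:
B(76, (-16)²)/(-64481) = ((-16)² + 76)/(-64481) = (256 + 76)*(-1/64481) = 332*(-1/64481) = -332/64481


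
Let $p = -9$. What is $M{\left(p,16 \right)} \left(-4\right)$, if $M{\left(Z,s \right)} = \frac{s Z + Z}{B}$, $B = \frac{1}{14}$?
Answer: $8568$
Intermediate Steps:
$B = \frac{1}{14} \approx 0.071429$
$M{\left(Z,s \right)} = 14 Z + 14 Z s$ ($M{\left(Z,s \right)} = \left(s Z + Z\right) \frac{1}{\frac{1}{14}} = \left(Z s + Z\right) 14 = \left(Z + Z s\right) 14 = 14 Z + 14 Z s$)
$M{\left(p,16 \right)} \left(-4\right) = 14 \left(-9\right) \left(1 + 16\right) \left(-4\right) = 14 \left(-9\right) 17 \left(-4\right) = \left(-2142\right) \left(-4\right) = 8568$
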